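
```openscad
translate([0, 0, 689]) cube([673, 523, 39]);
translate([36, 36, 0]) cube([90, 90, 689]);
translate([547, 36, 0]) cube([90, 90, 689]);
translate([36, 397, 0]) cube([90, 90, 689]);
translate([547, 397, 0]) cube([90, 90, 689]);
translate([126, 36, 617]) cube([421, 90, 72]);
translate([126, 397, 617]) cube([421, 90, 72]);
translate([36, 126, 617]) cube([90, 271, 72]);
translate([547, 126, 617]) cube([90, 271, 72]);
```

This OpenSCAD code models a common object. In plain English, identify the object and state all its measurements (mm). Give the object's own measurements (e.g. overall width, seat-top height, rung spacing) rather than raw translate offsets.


A rectangular dining table. The top is 673×523×39 mm with its upper surface at z = 728 mm. It stands on four 90×90 mm square legs, each inset 36 mm from the nearest pair of top edges, running from the floor to the underside of the top. Four apron rails, 90 mm thick and 72 mm tall, run between adjacent legs with their top edges flush with the underside of the top and their outer faces flush with the legs' outer faces.


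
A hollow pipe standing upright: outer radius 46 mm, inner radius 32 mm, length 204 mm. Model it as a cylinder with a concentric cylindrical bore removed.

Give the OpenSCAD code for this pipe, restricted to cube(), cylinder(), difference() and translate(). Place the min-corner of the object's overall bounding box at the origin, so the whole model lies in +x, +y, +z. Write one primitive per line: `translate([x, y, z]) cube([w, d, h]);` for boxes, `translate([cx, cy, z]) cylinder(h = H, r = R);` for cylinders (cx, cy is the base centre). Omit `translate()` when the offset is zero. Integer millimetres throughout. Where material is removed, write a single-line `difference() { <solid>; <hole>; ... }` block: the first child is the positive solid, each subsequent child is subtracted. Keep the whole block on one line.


difference() { translate([46, 46, 0]) cylinder(h = 204, r = 46); translate([46, 46, 0]) cylinder(h = 204, r = 32); }


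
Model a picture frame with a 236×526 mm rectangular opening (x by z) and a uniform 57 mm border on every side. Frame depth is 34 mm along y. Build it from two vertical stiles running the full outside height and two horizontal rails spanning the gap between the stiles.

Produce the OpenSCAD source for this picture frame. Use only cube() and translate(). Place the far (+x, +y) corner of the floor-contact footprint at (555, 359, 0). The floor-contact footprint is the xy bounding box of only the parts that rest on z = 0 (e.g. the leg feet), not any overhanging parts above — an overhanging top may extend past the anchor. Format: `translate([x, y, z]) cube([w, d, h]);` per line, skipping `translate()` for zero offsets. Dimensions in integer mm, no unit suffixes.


translate([205, 325, 0]) cube([57, 34, 640]);
translate([498, 325, 0]) cube([57, 34, 640]);
translate([262, 325, 0]) cube([236, 34, 57]);
translate([262, 325, 583]) cube([236, 34, 57]);


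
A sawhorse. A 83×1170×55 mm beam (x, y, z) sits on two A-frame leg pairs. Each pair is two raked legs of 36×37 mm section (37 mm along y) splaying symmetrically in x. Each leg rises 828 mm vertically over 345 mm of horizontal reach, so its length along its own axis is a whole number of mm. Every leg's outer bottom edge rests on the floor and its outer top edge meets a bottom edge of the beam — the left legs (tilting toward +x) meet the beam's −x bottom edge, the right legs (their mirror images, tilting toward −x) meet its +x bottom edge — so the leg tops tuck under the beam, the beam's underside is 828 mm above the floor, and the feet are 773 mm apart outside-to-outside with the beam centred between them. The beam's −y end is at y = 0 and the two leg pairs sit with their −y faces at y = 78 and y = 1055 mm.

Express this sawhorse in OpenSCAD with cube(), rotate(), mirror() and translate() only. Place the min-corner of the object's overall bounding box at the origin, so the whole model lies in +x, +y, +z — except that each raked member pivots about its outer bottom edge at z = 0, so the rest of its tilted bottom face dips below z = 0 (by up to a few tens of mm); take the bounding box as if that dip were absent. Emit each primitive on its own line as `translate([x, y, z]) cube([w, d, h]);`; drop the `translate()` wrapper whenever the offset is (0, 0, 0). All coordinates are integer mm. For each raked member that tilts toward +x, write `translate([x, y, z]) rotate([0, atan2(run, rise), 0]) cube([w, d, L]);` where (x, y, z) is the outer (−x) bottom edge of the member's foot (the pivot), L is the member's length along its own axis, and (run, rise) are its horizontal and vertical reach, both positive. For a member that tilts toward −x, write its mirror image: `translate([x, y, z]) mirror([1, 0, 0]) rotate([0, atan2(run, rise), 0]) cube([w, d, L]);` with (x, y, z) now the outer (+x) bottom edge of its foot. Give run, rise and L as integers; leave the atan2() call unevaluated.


translate([345, 0, 828]) cube([83, 1170, 55]);
translate([0, 78, 0]) rotate([0, atan2(345, 828), 0]) cube([36, 37, 897]);
translate([773, 78, 0]) mirror([1, 0, 0]) rotate([0, atan2(345, 828), 0]) cube([36, 37, 897]);
translate([0, 1055, 0]) rotate([0, atan2(345, 828), 0]) cube([36, 37, 897]);
translate([773, 1055, 0]) mirror([1, 0, 0]) rotate([0, atan2(345, 828), 0]) cube([36, 37, 897]);


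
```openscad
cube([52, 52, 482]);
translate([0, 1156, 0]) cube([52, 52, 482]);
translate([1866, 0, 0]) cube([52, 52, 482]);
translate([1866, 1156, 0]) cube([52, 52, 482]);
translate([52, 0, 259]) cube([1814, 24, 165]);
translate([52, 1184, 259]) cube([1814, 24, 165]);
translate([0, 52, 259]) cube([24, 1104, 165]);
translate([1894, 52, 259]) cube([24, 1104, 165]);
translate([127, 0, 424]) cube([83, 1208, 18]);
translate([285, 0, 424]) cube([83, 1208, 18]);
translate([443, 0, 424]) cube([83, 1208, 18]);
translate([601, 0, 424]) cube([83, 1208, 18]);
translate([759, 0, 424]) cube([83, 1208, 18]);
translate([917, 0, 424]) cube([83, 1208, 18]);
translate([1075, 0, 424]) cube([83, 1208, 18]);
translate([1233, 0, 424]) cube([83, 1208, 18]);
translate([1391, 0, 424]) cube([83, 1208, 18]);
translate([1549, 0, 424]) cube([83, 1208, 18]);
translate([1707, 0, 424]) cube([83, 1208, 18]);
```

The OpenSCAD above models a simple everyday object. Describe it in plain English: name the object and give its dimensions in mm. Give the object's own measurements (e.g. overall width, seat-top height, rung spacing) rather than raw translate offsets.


A bed frame 1918 mm long (x) by 1208 mm wide (y). Four 52×52 mm corner posts, 482 mm tall, at the corners of the footprint. Four rails of 24 mm thickness and 165 mm height run between adjacent posts with their undersides at z = 259 mm, their outer faces flush with the outside of the frame (the two x-running rails run between the posts' inner faces; the two y-running rails run between the posts' inner faces). 11 slats, each 83 mm wide (x) and 18 mm thick, lie across the top of the two x-running rails, running the full 1208 mm width of the frame in y; along x they sit between the end posts with a 75 mm gap after the −x posts and between neighbouring slats, leaving 76 mm before the +x posts.


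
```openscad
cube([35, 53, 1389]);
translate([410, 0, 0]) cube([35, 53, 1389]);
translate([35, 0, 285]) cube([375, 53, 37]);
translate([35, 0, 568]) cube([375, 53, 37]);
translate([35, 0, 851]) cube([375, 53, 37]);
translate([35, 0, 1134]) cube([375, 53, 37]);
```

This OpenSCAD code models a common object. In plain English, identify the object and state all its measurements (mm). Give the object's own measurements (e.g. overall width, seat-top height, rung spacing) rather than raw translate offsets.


A straight ladder. Two 35×53 mm vertical rails, 1389 mm tall, stand 445 mm apart (outside-to-outside) with their front faces coplanar on the −y side. 4 rungs, each 53 mm deep and 37 mm tall, span between the inner faces of the rails, front faces flush with the rails. The lowest rung's underside is at z = 285 mm and rungs are spaced 283 mm apart (underside to underside).


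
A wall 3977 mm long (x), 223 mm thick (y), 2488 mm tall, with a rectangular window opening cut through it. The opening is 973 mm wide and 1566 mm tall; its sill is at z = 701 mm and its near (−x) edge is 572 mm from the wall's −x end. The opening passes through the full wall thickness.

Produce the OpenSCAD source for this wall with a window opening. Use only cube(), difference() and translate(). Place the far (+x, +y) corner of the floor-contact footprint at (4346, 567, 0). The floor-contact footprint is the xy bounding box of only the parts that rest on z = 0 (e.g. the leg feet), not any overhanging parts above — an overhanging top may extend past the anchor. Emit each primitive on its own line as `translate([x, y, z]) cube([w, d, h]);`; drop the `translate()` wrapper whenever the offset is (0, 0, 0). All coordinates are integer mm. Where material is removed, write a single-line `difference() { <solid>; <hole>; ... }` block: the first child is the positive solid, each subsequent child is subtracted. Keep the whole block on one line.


difference() { translate([369, 344, 0]) cube([3977, 223, 2488]); translate([941, 344, 701]) cube([973, 223, 1566]); }


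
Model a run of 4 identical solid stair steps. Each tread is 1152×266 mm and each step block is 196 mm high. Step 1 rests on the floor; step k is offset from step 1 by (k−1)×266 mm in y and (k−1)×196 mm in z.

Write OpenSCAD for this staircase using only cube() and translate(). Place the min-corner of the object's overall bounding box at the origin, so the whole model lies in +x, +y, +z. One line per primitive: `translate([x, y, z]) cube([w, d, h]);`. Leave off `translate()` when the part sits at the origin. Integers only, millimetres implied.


cube([1152, 266, 196]);
translate([0, 266, 196]) cube([1152, 266, 196]);
translate([0, 532, 392]) cube([1152, 266, 196]);
translate([0, 798, 588]) cube([1152, 266, 196]);


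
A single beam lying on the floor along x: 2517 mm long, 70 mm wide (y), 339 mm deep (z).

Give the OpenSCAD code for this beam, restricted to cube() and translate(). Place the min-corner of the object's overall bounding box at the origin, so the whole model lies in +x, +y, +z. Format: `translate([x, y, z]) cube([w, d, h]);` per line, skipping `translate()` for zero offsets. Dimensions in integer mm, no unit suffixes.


cube([2517, 70, 339]);


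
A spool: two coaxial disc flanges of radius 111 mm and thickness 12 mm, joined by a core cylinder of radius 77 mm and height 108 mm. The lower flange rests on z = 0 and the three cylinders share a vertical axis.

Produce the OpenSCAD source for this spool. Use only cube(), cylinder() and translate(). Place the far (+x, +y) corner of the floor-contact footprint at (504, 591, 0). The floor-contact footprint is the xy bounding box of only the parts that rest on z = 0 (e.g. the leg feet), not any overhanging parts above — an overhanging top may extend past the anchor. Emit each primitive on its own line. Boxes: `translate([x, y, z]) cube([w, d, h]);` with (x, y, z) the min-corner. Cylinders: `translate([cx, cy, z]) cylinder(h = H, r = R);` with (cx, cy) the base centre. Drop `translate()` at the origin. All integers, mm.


translate([393, 480, 0]) cylinder(h = 12, r = 111);
translate([393, 480, 12]) cylinder(h = 108, r = 77);
translate([393, 480, 120]) cylinder(h = 12, r = 111);


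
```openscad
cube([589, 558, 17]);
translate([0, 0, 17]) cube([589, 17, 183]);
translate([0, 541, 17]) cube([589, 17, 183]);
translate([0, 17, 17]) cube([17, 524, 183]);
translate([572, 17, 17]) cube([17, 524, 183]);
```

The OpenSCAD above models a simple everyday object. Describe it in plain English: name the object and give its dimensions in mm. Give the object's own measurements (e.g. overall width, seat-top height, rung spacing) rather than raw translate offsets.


An open-topped rectangular box: outside dimensions 589×558×200 mm, with a uniform wall and base thickness of 17 mm. The base is a full 589×558 slab on the floor; four walls sit on top of the base. The front and back walls (the −y and +y sides) span the full width; the two side walls fit between them.


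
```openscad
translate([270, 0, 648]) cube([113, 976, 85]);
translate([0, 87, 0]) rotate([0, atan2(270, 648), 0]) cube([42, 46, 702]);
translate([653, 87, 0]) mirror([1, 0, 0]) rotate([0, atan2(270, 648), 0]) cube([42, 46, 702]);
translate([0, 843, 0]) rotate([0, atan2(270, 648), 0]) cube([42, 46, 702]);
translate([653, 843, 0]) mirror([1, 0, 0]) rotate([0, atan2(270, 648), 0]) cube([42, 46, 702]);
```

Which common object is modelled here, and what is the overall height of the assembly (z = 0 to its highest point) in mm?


A sawhorse. The overall height is 733 mm.

A beam across two mirrored pairs of raked legs — a sawhorse. The beam's underside is at z = 648 (matching the legs' vertical rise in atan2(270, 648)) and the beam is 85 mm tall, so its top is at 648 + 85 = 733 mm. The raked legs top out at the beam's underside, so that is the highest point.


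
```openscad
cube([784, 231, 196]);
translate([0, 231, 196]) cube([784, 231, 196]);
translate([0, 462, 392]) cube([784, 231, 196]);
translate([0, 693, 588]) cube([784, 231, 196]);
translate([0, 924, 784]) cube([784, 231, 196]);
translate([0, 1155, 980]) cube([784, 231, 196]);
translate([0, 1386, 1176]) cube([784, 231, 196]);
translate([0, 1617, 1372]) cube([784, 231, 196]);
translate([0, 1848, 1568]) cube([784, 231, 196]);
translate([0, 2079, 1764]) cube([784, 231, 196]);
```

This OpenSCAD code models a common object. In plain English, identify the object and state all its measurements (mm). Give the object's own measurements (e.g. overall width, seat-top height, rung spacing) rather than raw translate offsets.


A straight staircase of 10 solid steps. Each step is 784 mm wide (x), 231 mm deep (y, the going) and 196 mm tall (the rise). The first step rests on the floor; each subsequent step sits one going further in +y and one rise higher in +z, directly behind and above the previous step with no overlap.


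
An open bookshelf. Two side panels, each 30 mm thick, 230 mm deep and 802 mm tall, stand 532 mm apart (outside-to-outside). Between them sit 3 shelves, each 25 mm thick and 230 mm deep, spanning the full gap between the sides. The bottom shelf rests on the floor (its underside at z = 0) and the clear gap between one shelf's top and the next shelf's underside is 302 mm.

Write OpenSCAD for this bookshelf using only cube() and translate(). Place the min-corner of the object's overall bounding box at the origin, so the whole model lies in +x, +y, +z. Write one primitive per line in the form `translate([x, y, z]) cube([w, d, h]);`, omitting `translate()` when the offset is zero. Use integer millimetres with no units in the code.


cube([30, 230, 802]);
translate([502, 0, 0]) cube([30, 230, 802]);
translate([30, 0, 0]) cube([472, 230, 25]);
translate([30, 0, 327]) cube([472, 230, 25]);
translate([30, 0, 654]) cube([472, 230, 25]);


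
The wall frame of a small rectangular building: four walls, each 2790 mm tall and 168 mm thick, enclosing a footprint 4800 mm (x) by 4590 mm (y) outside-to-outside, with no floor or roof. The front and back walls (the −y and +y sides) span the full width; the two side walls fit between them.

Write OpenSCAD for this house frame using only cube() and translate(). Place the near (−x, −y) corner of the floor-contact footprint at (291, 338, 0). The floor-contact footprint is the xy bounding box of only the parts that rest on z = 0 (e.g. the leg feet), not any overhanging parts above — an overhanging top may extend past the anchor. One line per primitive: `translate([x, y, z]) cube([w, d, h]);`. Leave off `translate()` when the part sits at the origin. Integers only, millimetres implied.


translate([291, 338, 0]) cube([4800, 168, 2790]);
translate([291, 4760, 0]) cube([4800, 168, 2790]);
translate([291, 506, 0]) cube([168, 4254, 2790]);
translate([4923, 506, 0]) cube([168, 4254, 2790]);


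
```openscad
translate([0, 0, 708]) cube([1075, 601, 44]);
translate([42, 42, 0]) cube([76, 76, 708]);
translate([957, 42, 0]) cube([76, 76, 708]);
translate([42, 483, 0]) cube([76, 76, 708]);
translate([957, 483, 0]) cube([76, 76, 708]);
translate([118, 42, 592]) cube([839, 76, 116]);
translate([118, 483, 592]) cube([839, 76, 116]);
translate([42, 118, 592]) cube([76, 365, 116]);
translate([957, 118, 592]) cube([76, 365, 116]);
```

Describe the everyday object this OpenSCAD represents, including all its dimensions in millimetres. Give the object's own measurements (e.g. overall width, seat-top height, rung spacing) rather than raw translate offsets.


A table: top 1075 mm (x) × 601 mm (y), 44 mm thick, upper face at z = 752 mm, on four 76×76 mm square legs, each inset 42 mm from the nearest pair of top edges from z = 0 to the bottom of the top. Four apron rails, 76 mm thick and 116 mm tall, run between adjacent legs with their top edges flush with the underside of the top and their outer faces flush with the legs' outer faces.


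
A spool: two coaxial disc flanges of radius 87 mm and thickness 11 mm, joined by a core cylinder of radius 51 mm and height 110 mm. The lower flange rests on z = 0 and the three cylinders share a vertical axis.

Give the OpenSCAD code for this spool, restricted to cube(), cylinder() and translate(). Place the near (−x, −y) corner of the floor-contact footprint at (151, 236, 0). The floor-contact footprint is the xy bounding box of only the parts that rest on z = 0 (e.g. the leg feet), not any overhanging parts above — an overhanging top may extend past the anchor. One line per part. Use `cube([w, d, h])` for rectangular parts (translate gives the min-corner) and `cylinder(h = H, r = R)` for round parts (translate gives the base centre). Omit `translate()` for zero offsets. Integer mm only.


translate([238, 323, 0]) cylinder(h = 11, r = 87);
translate([238, 323, 11]) cylinder(h = 110, r = 51);
translate([238, 323, 121]) cylinder(h = 11, r = 87);


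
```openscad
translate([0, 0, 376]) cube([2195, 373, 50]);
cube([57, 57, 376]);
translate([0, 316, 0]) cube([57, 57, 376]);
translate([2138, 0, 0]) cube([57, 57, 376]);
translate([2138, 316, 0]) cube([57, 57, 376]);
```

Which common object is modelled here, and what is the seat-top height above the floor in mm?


A bench. The seat-top height is 426 mm.

A long slab on four corner posts — a bench. The slab sits at z = 376 with thickness 50, so the top is 376 + 50 = 426 mm.


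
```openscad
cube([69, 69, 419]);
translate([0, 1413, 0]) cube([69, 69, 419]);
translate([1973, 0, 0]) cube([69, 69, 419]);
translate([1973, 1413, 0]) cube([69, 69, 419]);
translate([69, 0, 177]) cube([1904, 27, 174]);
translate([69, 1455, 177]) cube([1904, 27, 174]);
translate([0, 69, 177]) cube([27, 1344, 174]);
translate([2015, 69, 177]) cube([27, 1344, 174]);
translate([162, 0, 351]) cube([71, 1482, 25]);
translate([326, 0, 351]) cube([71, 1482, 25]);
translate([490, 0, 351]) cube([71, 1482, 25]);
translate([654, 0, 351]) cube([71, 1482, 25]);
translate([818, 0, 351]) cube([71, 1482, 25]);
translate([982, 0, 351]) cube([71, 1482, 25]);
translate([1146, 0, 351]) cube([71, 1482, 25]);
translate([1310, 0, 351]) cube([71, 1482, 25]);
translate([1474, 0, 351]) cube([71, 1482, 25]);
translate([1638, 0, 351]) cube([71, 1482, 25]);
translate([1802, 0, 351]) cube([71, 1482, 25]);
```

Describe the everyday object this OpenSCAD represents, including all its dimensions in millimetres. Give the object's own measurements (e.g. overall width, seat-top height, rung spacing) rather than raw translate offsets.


A bed frame 2042 mm long (x) by 1482 mm wide (y). Four 69×69 mm corner posts, 419 mm tall, at the corners of the footprint. Four rails of 27 mm thickness and 174 mm height run between adjacent posts with their undersides at z = 177 mm, their outer faces flush with the outside of the frame (the two x-running rails run between the posts' inner faces; the two y-running rails run between the posts' inner faces). 11 slats, each 71 mm wide (x) and 25 mm thick, lie across the top of the two x-running rails, running the full 1482 mm width of the frame in y; along x they sit between the end posts with a 93 mm gap after the −x posts and between neighbouring slats, leaving 100 mm before the +x posts.


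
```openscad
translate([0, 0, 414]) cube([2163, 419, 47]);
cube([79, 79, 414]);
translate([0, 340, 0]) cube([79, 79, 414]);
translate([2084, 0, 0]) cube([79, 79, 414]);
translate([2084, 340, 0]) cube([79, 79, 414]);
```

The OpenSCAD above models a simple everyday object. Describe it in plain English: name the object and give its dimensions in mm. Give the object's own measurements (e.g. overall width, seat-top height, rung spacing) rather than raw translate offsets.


A long wooden bench with a 2163 mm (x) × 419 mm (y) seat, 47 mm thick, its top surface 461 mm above the floor. Four 79 mm square legs at the seat corners, flush with the edges, run from z = 0 to the seat underside.


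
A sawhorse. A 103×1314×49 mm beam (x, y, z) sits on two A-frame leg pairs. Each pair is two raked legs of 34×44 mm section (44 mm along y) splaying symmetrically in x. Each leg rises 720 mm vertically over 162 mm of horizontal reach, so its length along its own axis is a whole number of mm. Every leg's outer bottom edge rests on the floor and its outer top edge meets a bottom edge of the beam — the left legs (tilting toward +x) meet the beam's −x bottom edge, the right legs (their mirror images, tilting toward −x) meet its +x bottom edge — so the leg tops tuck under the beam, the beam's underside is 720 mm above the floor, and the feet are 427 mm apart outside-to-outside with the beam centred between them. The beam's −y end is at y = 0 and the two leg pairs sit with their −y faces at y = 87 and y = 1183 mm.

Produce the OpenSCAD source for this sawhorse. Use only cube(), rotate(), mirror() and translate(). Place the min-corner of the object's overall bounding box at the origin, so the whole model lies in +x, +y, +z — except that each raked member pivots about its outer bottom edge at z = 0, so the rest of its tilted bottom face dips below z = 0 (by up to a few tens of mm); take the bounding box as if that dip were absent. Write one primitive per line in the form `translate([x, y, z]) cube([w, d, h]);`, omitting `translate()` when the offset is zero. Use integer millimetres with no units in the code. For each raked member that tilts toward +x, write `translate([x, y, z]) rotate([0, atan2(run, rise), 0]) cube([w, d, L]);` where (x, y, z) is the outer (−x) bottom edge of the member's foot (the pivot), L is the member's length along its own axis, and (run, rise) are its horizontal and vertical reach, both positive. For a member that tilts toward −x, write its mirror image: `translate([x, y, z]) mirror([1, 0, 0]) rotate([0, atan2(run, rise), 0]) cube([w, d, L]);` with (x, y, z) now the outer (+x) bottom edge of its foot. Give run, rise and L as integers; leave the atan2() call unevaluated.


// leg length = √(162² + 720²) = 738
// right-leg outer foot x = 2·162 + 103 = 427
// beam min-corner = (162, 0, 720)
translate([162, 0, 720]) cube([103, 1314, 49]);
translate([0, 87, 0]) rotate([0, atan2(162, 720), 0]) cube([34, 44, 738]);
translate([427, 87, 0]) mirror([1, 0, 0]) rotate([0, atan2(162, 720), 0]) cube([34, 44, 738]);
translate([0, 1183, 0]) rotate([0, atan2(162, 720), 0]) cube([34, 44, 738]);
translate([427, 1183, 0]) mirror([1, 0, 0]) rotate([0, atan2(162, 720), 0]) cube([34, 44, 738]);


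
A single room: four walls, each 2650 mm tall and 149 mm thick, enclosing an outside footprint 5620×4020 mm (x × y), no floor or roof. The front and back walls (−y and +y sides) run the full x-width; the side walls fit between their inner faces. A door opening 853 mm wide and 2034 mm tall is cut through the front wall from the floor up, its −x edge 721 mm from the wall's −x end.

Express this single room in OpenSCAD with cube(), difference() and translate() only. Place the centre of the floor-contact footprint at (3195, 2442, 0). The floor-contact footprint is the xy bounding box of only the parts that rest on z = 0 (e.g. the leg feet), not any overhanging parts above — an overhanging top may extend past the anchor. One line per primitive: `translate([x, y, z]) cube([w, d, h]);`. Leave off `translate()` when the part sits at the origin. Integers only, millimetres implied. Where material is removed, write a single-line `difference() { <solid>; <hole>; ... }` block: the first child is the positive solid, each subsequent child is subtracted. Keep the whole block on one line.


difference() { translate([385, 432, 0]) cube([5620, 149, 2650]); translate([1106, 432, 0]) cube([853, 149, 2034]); }
translate([385, 4303, 0]) cube([5620, 149, 2650]);
translate([385, 581, 0]) cube([149, 3722, 2650]);
translate([5856, 581, 0]) cube([149, 3722, 2650]);


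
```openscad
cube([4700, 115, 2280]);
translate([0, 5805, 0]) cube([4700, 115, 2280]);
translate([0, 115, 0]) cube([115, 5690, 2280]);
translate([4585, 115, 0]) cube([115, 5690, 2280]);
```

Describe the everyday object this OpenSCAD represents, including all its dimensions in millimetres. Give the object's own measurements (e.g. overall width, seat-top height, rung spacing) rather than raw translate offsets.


The wall frame of a small rectangular building: four walls, each 2280 mm tall and 115 mm thick, enclosing a footprint 4700 mm (x) by 5920 mm (y) outside-to-outside, with no floor or roof. The front and back walls (the −y and +y sides) span the full width; the two side walls fit between them.


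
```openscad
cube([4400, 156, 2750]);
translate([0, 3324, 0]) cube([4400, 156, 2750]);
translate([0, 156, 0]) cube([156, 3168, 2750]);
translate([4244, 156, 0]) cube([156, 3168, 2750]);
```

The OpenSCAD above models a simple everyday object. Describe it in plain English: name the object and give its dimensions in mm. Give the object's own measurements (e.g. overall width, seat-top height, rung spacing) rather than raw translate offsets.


The wall frame of a small rectangular building: four walls, each 2750 mm tall and 156 mm thick, enclosing a footprint 4400 mm (x) by 3480 mm (y) outside-to-outside, with no floor or roof. The front and back walls (the −y and +y sides) span the full width; the two side walls fit between them.


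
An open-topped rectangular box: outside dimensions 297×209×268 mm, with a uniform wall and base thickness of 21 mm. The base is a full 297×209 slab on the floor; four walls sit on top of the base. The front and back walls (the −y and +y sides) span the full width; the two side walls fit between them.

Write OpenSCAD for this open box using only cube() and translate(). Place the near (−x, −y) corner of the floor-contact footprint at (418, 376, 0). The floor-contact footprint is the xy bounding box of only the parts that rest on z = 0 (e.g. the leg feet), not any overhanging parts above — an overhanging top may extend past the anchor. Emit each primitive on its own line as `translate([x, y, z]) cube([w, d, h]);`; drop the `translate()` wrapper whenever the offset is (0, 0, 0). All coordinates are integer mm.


translate([418, 376, 0]) cube([297, 209, 21]);
translate([418, 376, 21]) cube([297, 21, 247]);
translate([418, 564, 21]) cube([297, 21, 247]);
translate([418, 397, 21]) cube([21, 167, 247]);
translate([694, 397, 21]) cube([21, 167, 247]);


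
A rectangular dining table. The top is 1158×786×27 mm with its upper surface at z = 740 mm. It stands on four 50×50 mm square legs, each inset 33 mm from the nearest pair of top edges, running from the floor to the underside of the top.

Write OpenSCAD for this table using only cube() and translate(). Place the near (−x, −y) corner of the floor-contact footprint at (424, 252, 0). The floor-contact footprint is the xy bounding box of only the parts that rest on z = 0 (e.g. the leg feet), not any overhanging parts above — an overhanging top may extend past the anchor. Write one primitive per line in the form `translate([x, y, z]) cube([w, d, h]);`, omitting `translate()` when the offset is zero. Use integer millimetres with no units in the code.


translate([391, 219, 713]) cube([1158, 786, 27]);
translate([424, 252, 0]) cube([50, 50, 713]);
translate([1466, 252, 0]) cube([50, 50, 713]);
translate([424, 922, 0]) cube([50, 50, 713]);
translate([1466, 922, 0]) cube([50, 50, 713]);


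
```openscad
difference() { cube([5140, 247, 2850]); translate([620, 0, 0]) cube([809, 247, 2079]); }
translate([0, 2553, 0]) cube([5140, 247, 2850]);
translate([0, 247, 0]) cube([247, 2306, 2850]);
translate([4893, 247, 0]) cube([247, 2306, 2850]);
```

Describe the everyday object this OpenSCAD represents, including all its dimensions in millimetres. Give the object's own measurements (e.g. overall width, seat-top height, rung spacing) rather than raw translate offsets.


A single room: four walls, each 2850 mm tall and 247 mm thick, enclosing an outside footprint 5140×2800 mm (x × y), no floor or roof. The front and back walls (−y and +y sides) run the full x-width; the side walls fit between their inner faces. A door opening 809 mm wide and 2079 mm tall is cut through the front wall from the floor up, its −x edge 620 mm from the wall's −x end.


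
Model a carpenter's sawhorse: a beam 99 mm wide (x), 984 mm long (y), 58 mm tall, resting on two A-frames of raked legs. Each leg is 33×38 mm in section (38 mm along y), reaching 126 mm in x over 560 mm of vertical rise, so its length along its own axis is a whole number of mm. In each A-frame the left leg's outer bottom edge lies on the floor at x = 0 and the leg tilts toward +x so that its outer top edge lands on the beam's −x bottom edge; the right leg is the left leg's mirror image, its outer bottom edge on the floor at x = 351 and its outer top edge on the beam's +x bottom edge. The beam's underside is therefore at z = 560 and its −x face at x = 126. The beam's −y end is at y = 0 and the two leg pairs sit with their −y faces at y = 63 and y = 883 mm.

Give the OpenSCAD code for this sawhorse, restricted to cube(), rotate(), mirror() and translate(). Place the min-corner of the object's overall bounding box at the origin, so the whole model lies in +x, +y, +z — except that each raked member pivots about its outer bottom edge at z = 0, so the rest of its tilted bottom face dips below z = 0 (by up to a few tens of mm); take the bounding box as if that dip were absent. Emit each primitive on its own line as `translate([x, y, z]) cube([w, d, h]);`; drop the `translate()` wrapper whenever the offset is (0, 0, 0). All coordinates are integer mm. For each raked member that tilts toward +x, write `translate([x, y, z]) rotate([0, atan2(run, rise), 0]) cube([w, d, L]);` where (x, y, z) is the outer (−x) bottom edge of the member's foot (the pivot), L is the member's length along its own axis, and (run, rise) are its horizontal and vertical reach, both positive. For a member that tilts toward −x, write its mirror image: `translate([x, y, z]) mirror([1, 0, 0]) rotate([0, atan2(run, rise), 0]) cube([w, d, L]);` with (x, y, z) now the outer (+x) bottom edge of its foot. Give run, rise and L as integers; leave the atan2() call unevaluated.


translate([126, 0, 560]) cube([99, 984, 58]);
translate([0, 63, 0]) rotate([0, atan2(126, 560), 0]) cube([33, 38, 574]);
translate([351, 63, 0]) mirror([1, 0, 0]) rotate([0, atan2(126, 560), 0]) cube([33, 38, 574]);
translate([0, 883, 0]) rotate([0, atan2(126, 560), 0]) cube([33, 38, 574]);
translate([351, 883, 0]) mirror([1, 0, 0]) rotate([0, atan2(126, 560), 0]) cube([33, 38, 574]);


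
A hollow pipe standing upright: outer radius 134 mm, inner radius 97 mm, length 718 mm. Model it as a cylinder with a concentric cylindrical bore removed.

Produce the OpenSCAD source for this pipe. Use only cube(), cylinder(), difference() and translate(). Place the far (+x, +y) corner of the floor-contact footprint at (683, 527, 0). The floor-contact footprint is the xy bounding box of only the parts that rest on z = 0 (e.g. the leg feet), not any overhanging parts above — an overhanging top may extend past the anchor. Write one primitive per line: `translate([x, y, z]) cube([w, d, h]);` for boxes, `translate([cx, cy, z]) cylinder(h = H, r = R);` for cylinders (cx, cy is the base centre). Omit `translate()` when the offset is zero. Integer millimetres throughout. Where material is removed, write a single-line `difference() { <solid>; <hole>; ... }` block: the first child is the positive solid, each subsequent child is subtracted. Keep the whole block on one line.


difference() { translate([549, 393, 0]) cylinder(h = 718, r = 134); translate([549, 393, 0]) cylinder(h = 718, r = 97); }


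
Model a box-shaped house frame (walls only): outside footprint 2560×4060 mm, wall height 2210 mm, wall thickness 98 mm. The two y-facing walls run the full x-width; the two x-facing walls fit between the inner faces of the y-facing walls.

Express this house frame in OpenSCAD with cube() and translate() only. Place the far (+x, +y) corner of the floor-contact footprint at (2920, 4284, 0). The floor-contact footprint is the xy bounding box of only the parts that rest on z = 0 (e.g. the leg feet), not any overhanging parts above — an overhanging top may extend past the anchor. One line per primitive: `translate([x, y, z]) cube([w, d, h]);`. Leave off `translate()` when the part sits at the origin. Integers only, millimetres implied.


translate([360, 224, 0]) cube([2560, 98, 2210]);
translate([360, 4186, 0]) cube([2560, 98, 2210]);
translate([360, 322, 0]) cube([98, 3864, 2210]);
translate([2822, 322, 0]) cube([98, 3864, 2210]);


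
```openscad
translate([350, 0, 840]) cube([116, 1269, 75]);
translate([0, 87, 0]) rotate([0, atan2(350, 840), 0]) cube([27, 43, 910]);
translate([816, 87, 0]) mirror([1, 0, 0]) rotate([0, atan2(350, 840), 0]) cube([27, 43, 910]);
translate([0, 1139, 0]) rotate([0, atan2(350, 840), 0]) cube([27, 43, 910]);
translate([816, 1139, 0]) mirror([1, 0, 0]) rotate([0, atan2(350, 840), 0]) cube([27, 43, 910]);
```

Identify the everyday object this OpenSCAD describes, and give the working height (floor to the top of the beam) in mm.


A sawhorse. The overall height is 915 mm.

A beam across two mirrored pairs of raked legs — a sawhorse. The beam's underside is at z = 840 (matching the legs' vertical rise in atan2(350, 840)) and the beam is 75 mm tall, so its top is at 840 + 75 = 915 mm. The raked legs top out at the beam's underside, so that is the highest point.


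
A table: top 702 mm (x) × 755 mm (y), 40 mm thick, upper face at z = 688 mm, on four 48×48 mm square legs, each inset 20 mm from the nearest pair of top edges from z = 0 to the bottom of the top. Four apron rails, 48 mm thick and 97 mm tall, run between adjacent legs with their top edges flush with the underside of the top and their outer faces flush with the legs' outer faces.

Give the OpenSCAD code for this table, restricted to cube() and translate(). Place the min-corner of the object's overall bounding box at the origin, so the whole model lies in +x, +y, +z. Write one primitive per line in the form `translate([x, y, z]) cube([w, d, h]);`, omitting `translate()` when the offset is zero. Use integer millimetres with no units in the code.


translate([0, 0, 648]) cube([702, 755, 40]);
translate([20, 20, 0]) cube([48, 48, 648]);
translate([634, 20, 0]) cube([48, 48, 648]);
translate([20, 687, 0]) cube([48, 48, 648]);
translate([634, 687, 0]) cube([48, 48, 648]);
translate([68, 20, 551]) cube([566, 48, 97]);
translate([68, 687, 551]) cube([566, 48, 97]);
translate([20, 68, 551]) cube([48, 619, 97]);
translate([634, 68, 551]) cube([48, 619, 97]);


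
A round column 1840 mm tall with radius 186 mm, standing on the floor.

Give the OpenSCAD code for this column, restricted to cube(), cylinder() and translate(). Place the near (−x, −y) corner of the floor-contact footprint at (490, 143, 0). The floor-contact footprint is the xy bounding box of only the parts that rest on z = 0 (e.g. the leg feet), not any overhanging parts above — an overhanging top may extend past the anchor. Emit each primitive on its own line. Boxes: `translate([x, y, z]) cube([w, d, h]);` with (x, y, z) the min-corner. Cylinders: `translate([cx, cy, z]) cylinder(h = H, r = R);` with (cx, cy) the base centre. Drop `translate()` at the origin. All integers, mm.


translate([676, 329, 0]) cylinder(h = 1840, r = 186);


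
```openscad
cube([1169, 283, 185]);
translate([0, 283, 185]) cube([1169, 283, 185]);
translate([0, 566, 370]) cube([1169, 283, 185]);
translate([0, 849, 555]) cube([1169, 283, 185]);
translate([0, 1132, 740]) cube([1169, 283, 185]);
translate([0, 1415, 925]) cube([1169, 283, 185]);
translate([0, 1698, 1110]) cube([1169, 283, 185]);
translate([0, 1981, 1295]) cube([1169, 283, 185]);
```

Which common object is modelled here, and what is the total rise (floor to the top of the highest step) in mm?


A staircase. The total rise is 1480 mm.

8 identical blocks, each offset up and back from the previous — a staircase. Each step is 185 mm tall and there are 8 of them, so the total rise is 8 × 185 = 1480 mm.


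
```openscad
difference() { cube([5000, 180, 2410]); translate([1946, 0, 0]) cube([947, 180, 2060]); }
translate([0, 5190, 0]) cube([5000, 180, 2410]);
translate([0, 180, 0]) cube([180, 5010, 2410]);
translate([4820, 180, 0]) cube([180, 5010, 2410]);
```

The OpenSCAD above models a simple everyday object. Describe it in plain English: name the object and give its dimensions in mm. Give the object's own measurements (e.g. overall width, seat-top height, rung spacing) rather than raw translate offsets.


A single room: four walls, each 2410 mm tall and 180 mm thick, enclosing an outside footprint 5000×5370 mm (x × y), no floor or roof. The front and back walls (−y and +y sides) run the full x-width; the side walls fit between their inner faces. A door opening 947 mm wide and 2060 mm tall is cut through the front wall from the floor up, its −x edge 1946 mm from the wall's −x end.


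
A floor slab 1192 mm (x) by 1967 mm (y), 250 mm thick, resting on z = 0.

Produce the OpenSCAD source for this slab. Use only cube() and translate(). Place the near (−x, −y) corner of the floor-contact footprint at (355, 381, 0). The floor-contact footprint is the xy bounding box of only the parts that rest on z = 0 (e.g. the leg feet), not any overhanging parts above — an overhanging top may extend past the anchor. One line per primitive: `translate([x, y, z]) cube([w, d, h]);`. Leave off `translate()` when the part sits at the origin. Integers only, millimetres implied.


translate([355, 381, 0]) cube([1192, 1967, 250]);


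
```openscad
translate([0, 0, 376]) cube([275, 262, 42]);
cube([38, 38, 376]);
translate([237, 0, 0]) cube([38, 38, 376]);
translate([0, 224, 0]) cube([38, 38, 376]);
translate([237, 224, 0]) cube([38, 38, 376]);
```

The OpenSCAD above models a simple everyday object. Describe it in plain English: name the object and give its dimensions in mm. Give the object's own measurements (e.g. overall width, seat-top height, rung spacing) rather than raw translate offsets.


A four-legged stool. The seat is a 275×262×42 mm slab whose top surface is at z = 418 mm; four square legs, each 38×38 mm in cross-section, run from the floor (z = 0) to the underside of the seat, each flush with a corner of the seat.


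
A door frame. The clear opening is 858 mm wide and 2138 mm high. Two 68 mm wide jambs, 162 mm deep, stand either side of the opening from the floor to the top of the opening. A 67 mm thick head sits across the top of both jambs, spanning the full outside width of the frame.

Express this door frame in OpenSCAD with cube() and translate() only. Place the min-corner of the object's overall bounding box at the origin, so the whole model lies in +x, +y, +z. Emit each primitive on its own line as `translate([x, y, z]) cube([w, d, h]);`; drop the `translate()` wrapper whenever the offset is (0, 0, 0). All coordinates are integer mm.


cube([68, 162, 2138]);
translate([926, 0, 0]) cube([68, 162, 2138]);
translate([0, 0, 2138]) cube([994, 162, 67]);
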